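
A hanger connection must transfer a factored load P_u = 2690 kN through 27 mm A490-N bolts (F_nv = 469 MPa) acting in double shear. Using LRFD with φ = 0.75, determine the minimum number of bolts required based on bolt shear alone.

7 bolts

A_b = π·27²/4 = 572.6 mm².
Per-bolt design strength φR_n = 0.75 × 469 × 572.6 × 2 / 1000 = 402.8 kN.
n ≥ 2690 / 402.8 = 6.678 → use 7 bolts.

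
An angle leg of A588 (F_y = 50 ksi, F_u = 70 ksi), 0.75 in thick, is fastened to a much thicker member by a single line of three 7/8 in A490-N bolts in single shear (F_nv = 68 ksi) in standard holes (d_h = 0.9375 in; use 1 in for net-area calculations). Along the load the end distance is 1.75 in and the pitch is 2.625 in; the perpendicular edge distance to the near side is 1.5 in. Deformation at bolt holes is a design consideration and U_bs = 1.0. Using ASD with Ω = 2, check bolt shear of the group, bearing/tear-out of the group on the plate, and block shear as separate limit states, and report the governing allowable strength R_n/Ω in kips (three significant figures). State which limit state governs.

61.3 kips (bolt shear governs)

Bolt shear: A_b = π·0.875²/4 = 0.6013 in²; R_n = 68 × 0.6013 × 3 × 1 = 122.7 kips → 122.7 / 2 = 61.3 kips.
Bearing: edge l_c = 1.281, r_n = 80.72 kips; interior l_c = 1.688, r_n = 106.3 kips; R_n = 80.72 + 2·106.3 = 293.3 kips → 147 kips.
Block shear: A_gv = 5.25, A_nv = 3.375, A_nt = 0.75 in²; R_n = min(0.6F_uA_nv, 0.6F_yA_gv) + U_bs·F_u·A_nt = 194.2 kips → 97.1 kips.
Bolt shear governs: 61.3 kips.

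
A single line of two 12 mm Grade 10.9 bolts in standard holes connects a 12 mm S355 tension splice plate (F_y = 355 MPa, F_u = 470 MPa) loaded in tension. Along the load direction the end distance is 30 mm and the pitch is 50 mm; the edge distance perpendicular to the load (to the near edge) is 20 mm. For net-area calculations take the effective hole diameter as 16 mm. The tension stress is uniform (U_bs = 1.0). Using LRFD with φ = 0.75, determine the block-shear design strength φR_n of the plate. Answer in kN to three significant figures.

193 kN

Shear plane L_v = 30 + 1·50 = 80 mm; A_gv = 80 × 12 = 960 mm².
A_nv = (80 − 1.5·16) × 12 = 672 mm².
A_nt = (20 − 0.5·16) × 12 = 144 mm².
0.6 F_u A_nv = 189.5 kN; 0.6 F_y A_gv = 204.5 kN → shear rupture governs the shear term.
R_n = 189.5 + 1.0 × 470 × 144 / 1000 = 257.2 kN.
Design strength φR_n = 0.75 × 257.2 = 193 kN.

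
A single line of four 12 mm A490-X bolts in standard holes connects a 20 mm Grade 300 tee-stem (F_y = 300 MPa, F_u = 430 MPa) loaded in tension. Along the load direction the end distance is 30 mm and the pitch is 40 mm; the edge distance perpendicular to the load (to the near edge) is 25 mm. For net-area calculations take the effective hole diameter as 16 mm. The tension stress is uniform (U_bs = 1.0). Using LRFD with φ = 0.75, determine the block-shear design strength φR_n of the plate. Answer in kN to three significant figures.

Shear plane L_v = 30 + 3·40 = 150 mm; A_gv = 150 × 20 = 3000 mm².
A_nv = (150 − 3.5·16) × 20 = 1880 mm².
A_nt = (25 − 0.5·16) × 20 = 340 mm².
0.6 F_u A_nv = 485 kN; 0.6 F_y A_gv = 540 kN → shear rupture governs the shear term.
R_n = 485 + 1.0 × 430 × 340 / 1000 = 631.2 kN.
Design strength φR_n = 0.75 × 631.2 = 473 kN.

473 kN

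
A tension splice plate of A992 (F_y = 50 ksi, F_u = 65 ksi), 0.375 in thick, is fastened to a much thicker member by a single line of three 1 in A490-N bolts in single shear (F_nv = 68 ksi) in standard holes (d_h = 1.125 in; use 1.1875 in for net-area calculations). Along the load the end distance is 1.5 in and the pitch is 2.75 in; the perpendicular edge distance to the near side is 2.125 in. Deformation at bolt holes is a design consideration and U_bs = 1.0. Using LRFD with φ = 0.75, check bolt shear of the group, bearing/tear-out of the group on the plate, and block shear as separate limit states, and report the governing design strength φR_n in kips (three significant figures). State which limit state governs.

Bolt shear: A_b = π·1²/4 = 0.7854 in²; R_n = 68 × 0.7854 × 3 × 1 = 160.2 kips → 0.75 × 160.2 = 120 kips.
Bearing: edge l_c = 0.9375, r_n = 27.42 kips; interior l_c = 1.625, r_n = 47.53 kips; R_n = 27.42 + 2·47.53 = 122.5 kips → 91.9 kips.
Block shear: A_gv = 2.625, A_nv = 1.512, A_nt = 0.5742 in²; R_n = min(0.6F_uA_nv, 0.6F_yA_gv) + U_bs·F_u·A_nt = 96.28 kips → 72.2 kips.
Block shear governs: 72.2 kips.

72.2 kips (block shear governs)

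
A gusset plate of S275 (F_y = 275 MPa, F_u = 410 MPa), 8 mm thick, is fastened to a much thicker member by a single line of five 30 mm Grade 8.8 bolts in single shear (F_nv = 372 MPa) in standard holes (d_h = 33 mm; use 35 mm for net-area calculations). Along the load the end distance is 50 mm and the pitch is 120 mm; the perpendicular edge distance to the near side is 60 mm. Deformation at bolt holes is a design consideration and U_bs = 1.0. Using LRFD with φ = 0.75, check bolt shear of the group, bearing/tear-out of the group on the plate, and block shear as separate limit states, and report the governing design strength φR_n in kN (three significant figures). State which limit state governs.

629 kN (block shear governs)

Bolt shear: A_b = π·30²/4 = 706.9 mm²; R_n = 372 × 706.9 × 5 × 1 / 1000 = 1315 kN → 0.75 × 1315 = 986 kN.
Bearing: edge l_c = 33.5, r_n = 131.9 kN; interior l_c = 87, r_n = 236.2 kN; R_n = 131.9 + 4·236.2 = 1076 kN → 807 kN.
Block shear: A_gv = 4240, A_nv = 2980, A_nt = 340 mm²; R_n = min(0.6F_uA_nv, 0.6F_yA_gv) + U_bs·F_u·A_nt = 839 kN → 629 kN.
Block shear governs: 629 kN.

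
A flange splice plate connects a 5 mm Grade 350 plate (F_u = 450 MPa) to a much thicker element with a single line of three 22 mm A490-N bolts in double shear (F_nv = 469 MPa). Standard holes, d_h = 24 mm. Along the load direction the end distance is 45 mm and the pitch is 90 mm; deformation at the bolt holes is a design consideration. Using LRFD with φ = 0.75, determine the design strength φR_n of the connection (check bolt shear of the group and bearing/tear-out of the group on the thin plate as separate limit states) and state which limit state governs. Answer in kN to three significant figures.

Bolt shear: A_b = π·22²/4 = 380.1 mm²; R_n = 469 × 380.1 × 3 × 2 / 1000 = 1070 kN → 0.75 × 1070 = 802 kN.
Bearing (1.2 l_c t F_u ≤ 2.4 d t F_u): upper limit = 2.4·22·5·450 / 1000 = 118.8 kN.
  Edge l_c = 45 − 24/2 = 33 → r_n = 89.1 kN; interior l_c = 90 − 24 = 66 → r_n = 118.8 kN.
  R_n,bearing = 1·89.1 + 2·118.8 = 326.7 kN → 0.75 × 326.7 = 245 kN.
Bearing governs: 245 kN.

245 kN (bearing governs)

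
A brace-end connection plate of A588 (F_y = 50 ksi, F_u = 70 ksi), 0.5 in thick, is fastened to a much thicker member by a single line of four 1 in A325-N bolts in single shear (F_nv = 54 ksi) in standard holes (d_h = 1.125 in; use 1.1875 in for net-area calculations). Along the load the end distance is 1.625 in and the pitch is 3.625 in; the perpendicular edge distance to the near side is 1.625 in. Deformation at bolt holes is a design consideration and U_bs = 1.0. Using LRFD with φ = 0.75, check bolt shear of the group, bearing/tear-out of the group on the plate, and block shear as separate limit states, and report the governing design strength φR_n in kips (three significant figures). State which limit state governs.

Bolt shear: A_b = π·1²/4 = 0.7854 in²; R_n = 54 × 0.7854 × 4 × 1 = 169.6 kips → 0.75 × 169.6 = 127 kips.
Bearing: edge l_c = 1.062, r_n = 44.62 kips; interior l_c = 2.5, r_n = 84 kips; R_n = 44.62 + 3·84 = 296.6 kips → 222 kips.
Block shear: A_gv = 6.25, A_nv = 4.172, A_nt = 0.5156 in²; R_n = min(0.6F_uA_nv, 0.6F_yA_gv) + U_bs·F_u·A_nt = 211.3 kips → 158 kips.
Bolt shear governs: 127 kips.

127 kips (bolt shear governs)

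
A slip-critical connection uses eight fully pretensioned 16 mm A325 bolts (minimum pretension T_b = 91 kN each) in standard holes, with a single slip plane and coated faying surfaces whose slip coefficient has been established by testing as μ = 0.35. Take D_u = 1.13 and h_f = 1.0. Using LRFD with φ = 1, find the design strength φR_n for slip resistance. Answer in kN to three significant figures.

288 kN

R_n = μ · D_u · h_f · T_b · n_s · n_b = 0.35 × 1.13 × 1.0 × 91 × 1 × 8 = 287.9 kN.
Design strength φR_n = 1 × 287.9 = 288 kN.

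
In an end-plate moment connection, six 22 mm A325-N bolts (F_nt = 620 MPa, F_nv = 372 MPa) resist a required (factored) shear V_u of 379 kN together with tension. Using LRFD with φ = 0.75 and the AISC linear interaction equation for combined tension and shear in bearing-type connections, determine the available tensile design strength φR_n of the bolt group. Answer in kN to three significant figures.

747 kN

A_b = π·22²/4 = 380.1 mm²; f_rv = 379 × 1000 / (6 × 380.1) = 166.2 MPa.
F'_nt = 1.3 F_nt − (F_nt / φF_nv) f_rv = 1.3·620 − (620/(0.75·372))·166.2 = 436.7 MPa, capped at F_nt → F'_nt = 436.7 MPa.
R_n = F'_nt · A_b · n = 436.7 × 380.1 × 6 / 1000 = 996.1 kN.
Design strength φR_n = 0.75 × 996.1 = 747 kN.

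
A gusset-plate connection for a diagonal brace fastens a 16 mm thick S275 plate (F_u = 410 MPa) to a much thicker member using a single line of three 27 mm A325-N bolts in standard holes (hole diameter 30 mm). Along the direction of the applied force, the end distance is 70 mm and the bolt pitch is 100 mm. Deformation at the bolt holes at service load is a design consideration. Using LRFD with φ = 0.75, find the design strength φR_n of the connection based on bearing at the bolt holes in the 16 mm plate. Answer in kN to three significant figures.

956 kN

Per bolt r_n = 1.2 l_c t F_u ≤ 2.4 d t F_u; upper limit = 2.4 × 27 × 16 × 410 / 1000 = 425.1 kN.
Edge bolt: l_c = 70 − 30/2 = 55 mm → 1.2 × 55 × 16 × 410 / 1000 = 433 → r_n = 425.1 kN.
Interior bolts: l_c = 100 − 30 = 70 mm → 1.2 × 70 × 16 × 410 / 1000 = 551 → r_n = 425.1 kN.
R_n = 1 × 425.1 + 2 × 425.1 = 1275 kN.
Design strength φR_n = 0.75 × 1275 = 956 kN.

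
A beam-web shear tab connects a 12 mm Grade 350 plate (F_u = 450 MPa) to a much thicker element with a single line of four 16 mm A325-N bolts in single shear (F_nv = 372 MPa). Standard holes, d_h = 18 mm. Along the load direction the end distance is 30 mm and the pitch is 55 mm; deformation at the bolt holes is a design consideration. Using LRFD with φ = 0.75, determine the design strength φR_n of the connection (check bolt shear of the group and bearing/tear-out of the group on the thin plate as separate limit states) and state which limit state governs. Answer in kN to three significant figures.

224 kN (bolt shear governs)

Bolt shear: A_b = π·16²/4 = 201.1 mm²; R_n = 372 × 201.1 × 4 × 1 / 1000 = 299.2 kN → 0.75 × 299.2 = 224 kN.
Bearing (1.2 l_c t F_u ≤ 2.4 d t F_u): upper limit = 2.4·16·12·450 / 1000 = 207.4 kN.
  Edge l_c = 30 − 18/2 = 21 → r_n = 136.1 kN; interior l_c = 55 − 18 = 37 → r_n = 207.4 kN.
  R_n,bearing = 1·136.1 + 3·207.4 = 758.2 kN → 0.75 × 758.2 = 569 kN.
Bolt shear governs: 224 kN.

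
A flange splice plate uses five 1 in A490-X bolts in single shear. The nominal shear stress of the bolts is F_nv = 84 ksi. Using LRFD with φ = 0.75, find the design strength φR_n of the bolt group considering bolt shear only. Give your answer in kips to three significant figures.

247 kips

A_b = π × 1² / 4 = 0.7854 in².
R_n = F_nv · A_b · n · n_s = 84 × 0.7854 × 5 × 1 = 329.9 kips.
Design strength φR_n = 0.75 × 329.9 = 247 kips.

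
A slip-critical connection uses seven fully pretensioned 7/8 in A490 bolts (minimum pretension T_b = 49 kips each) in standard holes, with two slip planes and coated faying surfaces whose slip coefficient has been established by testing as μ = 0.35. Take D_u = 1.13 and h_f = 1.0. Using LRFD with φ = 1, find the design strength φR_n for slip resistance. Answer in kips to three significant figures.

R_n = μ · D_u · h_f · T_b · n_s · n_b = 0.35 × 1.13 × 1.0 × 49 × 2 × 7 = 271.3 kips.
Design strength φR_n = 1 × 271.3 = 271 kips.

271 kips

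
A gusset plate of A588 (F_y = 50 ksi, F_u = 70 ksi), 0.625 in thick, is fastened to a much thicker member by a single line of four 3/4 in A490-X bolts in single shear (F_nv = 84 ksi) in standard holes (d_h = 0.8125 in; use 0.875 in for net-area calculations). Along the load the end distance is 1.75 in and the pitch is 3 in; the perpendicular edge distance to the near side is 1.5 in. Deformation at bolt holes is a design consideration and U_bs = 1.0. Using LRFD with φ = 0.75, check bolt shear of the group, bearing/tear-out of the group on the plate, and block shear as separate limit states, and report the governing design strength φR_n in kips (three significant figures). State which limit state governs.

Bolt shear: A_b = π·0.75²/4 = 0.4418 in²; R_n = 84 × 0.4418 × 4 × 1 = 148.4 kips → 0.75 × 148.4 = 111 kips.
Bearing: edge l_c = 1.344, r_n = 70.55 kips; interior l_c = 2.188, r_n = 78.75 kips; R_n = 70.55 + 3·78.75 = 306.8 kips → 230 kips.
Block shear: A_gv = 6.719, A_nv = 4.805, A_nt = 0.6641 in²; R_n = min(0.6F_uA_nv, 0.6F_yA_gv) + U_bs·F_u·A_nt = 248 kips → 186 kips.
Bolt shear governs: 111 kips.

111 kips (bolt shear governs)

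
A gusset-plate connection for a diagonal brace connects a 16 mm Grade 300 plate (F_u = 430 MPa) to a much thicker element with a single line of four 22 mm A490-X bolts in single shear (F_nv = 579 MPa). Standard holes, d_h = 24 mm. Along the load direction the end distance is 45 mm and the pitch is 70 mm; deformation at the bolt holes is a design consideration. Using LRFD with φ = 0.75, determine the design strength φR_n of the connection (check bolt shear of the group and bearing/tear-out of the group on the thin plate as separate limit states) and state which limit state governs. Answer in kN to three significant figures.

660 kN (bolt shear governs)

Bolt shear: A_b = π·22²/4 = 380.1 mm²; R_n = 579 × 380.1 × 4 × 1 / 1000 = 880.4 kN → 0.75 × 880.4 = 660 kN.
Bearing (1.2 l_c t F_u ≤ 2.4 d t F_u): upper limit = 2.4·22·16·430 / 1000 = 363.3 kN.
  Edge l_c = 45 − 24/2 = 33 → r_n = 272.4 kN; interior l_c = 70 − 24 = 46 → r_n = 363.3 kN.
  R_n,bearing = 1·272.4 + 3·363.3 = 1362 kN → 0.75 × 1362 = 1020 kN.
Bolt shear governs: 660 kN.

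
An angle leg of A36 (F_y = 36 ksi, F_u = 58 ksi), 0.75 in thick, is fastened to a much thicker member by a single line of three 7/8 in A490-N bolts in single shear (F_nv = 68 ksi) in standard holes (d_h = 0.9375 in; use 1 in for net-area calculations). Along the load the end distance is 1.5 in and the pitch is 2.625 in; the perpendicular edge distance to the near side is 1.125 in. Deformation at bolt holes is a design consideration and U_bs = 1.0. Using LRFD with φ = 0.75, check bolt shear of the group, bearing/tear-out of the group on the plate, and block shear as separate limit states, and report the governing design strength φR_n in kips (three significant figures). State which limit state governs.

Bolt shear: A_b = π·0.875²/4 = 0.6013 in²; R_n = 68 × 0.6013 × 3 × 1 = 122.7 kips → 0.75 × 122.7 = 92 kips.
Bearing: edge l_c = 1.031, r_n = 53.83 kips; interior l_c = 1.688, r_n = 88.09 kips; R_n = 53.83 + 2·88.09 = 230 kips → 173 kips.
Block shear: A_gv = 5.062, A_nv = 3.188, A_nt = 0.4688 in²; R_n = min(0.6F_uA_nv, 0.6F_yA_gv) + U_bs·F_u·A_nt = 136.5 kips → 102 kips.
Bolt shear governs: 92 kips.

92 kips (bolt shear governs)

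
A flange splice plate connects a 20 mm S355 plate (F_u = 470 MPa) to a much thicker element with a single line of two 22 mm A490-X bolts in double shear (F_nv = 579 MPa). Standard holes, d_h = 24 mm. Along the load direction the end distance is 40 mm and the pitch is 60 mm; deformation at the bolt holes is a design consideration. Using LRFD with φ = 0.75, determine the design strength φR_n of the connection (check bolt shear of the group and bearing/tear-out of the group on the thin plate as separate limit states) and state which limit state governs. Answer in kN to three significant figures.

Bolt shear: A_b = π·22²/4 = 380.1 mm²; R_n = 579 × 380.1 × 2 × 2 / 1000 = 880.4 kN → 0.75 × 880.4 = 660 kN.
Bearing (1.2 l_c t F_u ≤ 2.4 d t F_u): upper limit = 2.4·22·20·470 / 1000 = 496.3 kN.
  Edge l_c = 40 − 24/2 = 28 → r_n = 315.8 kN; interior l_c = 60 − 24 = 36 → r_n = 406.1 kN.
  R_n,bearing = 1·315.8 + 1·406.1 = 721.9 kN → 0.75 × 721.9 = 541 kN.
Bearing governs: 541 kN.

541 kN (bearing governs)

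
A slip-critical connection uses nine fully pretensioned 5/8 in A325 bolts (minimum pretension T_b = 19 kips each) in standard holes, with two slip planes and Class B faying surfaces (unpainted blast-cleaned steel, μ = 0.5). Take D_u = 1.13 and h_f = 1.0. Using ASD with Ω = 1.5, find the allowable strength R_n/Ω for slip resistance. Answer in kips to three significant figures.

R_n = μ · D_u · h_f · T_b · n_s · n_b = 0.5 × 1.13 × 1.0 × 19 × 2 × 9 = 193.2 kips.
Allowable strength R_n/Ω = 193.2 / 1.5 = 129 kips.

129 kips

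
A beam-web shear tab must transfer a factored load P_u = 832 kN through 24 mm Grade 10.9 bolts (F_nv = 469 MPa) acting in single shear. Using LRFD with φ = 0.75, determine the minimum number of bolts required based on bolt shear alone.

6 bolts

A_b = π·24²/4 = 452.4 mm².
Per-bolt design strength φR_n = 0.75 × 469 × 452.4 × 1 / 1000 = 159.1 kN.
n ≥ 832 / 159.1 = 5.228 → use 6 bolts.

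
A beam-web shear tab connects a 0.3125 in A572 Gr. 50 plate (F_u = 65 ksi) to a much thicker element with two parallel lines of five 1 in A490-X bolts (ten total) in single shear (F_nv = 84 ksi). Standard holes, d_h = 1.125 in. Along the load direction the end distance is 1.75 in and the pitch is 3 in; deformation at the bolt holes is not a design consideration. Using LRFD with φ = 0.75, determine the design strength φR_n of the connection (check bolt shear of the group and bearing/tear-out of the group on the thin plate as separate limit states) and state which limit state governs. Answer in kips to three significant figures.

Bolt shear: A_b = π·1²/4 = 0.7854 in²; R_n = 84 × 0.7854 × 10 × 1 = 659.7 kips → 0.75 × 659.7 = 495 kips.
Bearing (1.5 l_c t F_u ≤ 3.0 d t F_u): upper limit = 3.0·1·0.3125·65 = 60.94 kips.
  Edge l_c = 1.75 − 1.125/2 = 1.188 → r_n = 36.18 kips; interior l_c = 3 − 1.125 = 1.875 → r_n = 57.13 kips.
  R_n,bearing = 2·36.18 + 8·57.13 = 529.4 kips → 0.75 × 529.4 = 397 kips.
Bearing governs: 397 kips.

397 kips (bearing governs)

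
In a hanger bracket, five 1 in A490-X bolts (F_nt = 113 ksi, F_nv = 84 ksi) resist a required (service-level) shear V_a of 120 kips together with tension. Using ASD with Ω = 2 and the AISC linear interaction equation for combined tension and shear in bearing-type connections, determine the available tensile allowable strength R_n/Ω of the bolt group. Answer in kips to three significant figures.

A_b = π·1²/4 = 0.7854 in²; f_rv = 120 / (5 × 0.7854) = 30.56 ksi.
F'_nt = 1.3 F_nt − (Ω F_nt / F_nv) f_rv = 1.3·113 − (2·113/84)·30.56 = 64.69 ksi, capped at F_nt → F'_nt = 64.69 ksi.
R_n = F'_nt · A_b · n = 64.69 × 0.7854 × 5 = 254 kips.
Allowable strength R_n/Ω = 254 / 2 = 127 kips.

127 kips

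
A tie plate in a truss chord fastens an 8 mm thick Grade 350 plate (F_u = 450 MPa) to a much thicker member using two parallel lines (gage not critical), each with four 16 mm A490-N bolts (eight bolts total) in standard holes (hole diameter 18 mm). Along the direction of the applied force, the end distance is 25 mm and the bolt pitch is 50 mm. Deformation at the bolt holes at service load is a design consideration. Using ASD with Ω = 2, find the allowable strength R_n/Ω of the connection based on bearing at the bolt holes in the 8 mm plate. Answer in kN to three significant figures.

Per bolt r_n = 1.2 l_c t F_u ≤ 2.4 d t F_u; upper limit = 2.4 × 16 × 8 × 450 / 1000 = 138.2 kN.
Edge bolt: l_c = 25 − 18/2 = 16 mm → 1.2 × 16 × 8 × 450 / 1000 = 69.12 → r_n = 69.12 kN.
Interior bolts: l_c = 50 − 18 = 32 mm → 1.2 × 32 × 8 × 450 / 1000 = 138.2 → r_n = 138.2 kN.
R_n = 2 × 69.12 + 6 × 138.2 = 967.7 kN.
Allowable strength R_n/Ω = 967.7 / 2 = 484 kN.

484 kN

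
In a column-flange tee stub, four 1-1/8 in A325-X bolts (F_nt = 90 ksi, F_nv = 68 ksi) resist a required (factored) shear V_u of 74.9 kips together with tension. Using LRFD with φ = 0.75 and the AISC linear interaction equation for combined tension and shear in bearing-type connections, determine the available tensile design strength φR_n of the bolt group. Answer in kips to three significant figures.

250 kips

A_b = π·1.125²/4 = 0.994 in²; f_rv = 74.9 / (4 × 0.994) = 18.84 ksi.
F'_nt = 1.3 F_nt − (F_nt / φF_nv) f_rv = 1.3·90 − (90/(0.75·68))·18.84 = 83.76 ksi, capped at F_nt → F'_nt = 83.76 ksi.
R_n = F'_nt · A_b · n = 83.76 × 0.994 × 4 = 333 kips.
Design strength φR_n = 0.75 × 333 = 250 kips.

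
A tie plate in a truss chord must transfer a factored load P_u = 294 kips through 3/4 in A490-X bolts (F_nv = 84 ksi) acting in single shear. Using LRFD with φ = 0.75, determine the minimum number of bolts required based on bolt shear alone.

A_b = π·0.75²/4 = 0.4418 in².
Per-bolt design strength φR_n = 0.75 × 84 × 0.4418 × 1 = 27.83 kips.
n ≥ 294 / 27.83 = 10.56 → use 11 bolts.

11 bolts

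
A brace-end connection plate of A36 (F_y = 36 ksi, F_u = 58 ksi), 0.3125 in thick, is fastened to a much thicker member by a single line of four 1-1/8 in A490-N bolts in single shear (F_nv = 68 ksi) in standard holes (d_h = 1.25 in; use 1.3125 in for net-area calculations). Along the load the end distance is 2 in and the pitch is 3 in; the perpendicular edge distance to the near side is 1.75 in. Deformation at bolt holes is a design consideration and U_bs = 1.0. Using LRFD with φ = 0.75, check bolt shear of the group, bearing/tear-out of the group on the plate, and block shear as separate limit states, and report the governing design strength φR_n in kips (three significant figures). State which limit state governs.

Bolt shear: A_b = π·1.125²/4 = 0.994 in²; R_n = 68 × 0.994 × 4 × 1 = 270.4 kips → 0.75 × 270.4 = 203 kips.
Bearing: edge l_c = 1.375, r_n = 29.91 kips; interior l_c = 1.75, r_n = 38.06 kips; R_n = 29.91 + 3·38.06 = 144.1 kips → 108 kips.
Block shear: A_gv = 3.438, A_nv = 2.002, A_nt = 0.3418 in²; R_n = min(0.6F_uA_nv, 0.6F_yA_gv) + U_bs·F_u·A_nt = 89.49 kips → 67.1 kips.
Block shear governs: 67.1 kips.

67.1 kips (block shear governs)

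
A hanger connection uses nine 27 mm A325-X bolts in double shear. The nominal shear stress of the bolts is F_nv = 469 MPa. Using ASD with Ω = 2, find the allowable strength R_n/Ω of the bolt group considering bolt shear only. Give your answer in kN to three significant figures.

A_b = π × 27² / 4 = 572.6 mm².
R_n = F_nv · A_b · n · n_s = 469 × 572.6 × 9 × 2 / 1000 = 4834 kN.
Allowable strength R_n/Ω = 4834 / 2 = 2420 kN.

2420 kN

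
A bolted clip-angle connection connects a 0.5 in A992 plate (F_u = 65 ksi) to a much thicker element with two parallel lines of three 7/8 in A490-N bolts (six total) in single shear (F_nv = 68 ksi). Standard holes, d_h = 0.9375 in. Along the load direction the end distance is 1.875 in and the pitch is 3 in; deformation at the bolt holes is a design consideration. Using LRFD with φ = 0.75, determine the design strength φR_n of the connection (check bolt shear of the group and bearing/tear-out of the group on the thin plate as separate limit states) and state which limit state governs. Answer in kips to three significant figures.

184 kips (bolt shear governs)

Bolt shear: A_b = π·0.875²/4 = 0.6013 in²; R_n = 68 × 0.6013 × 6 × 1 = 245.3 kips → 0.75 × 245.3 = 184 kips.
Bearing (1.2 l_c t F_u ≤ 2.4 d t F_u): upper limit = 2.4·0.875·0.5·65 = 68.25 kips.
  Edge l_c = 1.875 − 0.9375/2 = 1.406 → r_n = 54.84 kips; interior l_c = 3 − 0.9375 = 2.062 → r_n = 68.25 kips.
  R_n,bearing = 2·54.84 + 4·68.25 = 382.7 kips → 0.75 × 382.7 = 287 kips.
Bolt shear governs: 184 kips.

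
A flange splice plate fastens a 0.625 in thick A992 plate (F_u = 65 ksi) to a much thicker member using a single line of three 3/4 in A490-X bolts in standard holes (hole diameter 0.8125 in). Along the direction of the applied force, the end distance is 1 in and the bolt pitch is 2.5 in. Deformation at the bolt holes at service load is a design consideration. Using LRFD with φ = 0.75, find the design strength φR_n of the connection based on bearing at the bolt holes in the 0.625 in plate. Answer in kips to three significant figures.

131 kips

Per bolt r_n = 1.2 l_c t F_u ≤ 2.4 d t F_u; upper limit = 2.4 × 0.75 × 0.625 × 65 = 73.12 kips.
Edge bolt: l_c = 1 − 0.8125/2 = 0.5938 in → 1.2 × 0.5938 × 0.625 × 65 = 28.95 → r_n = 28.95 kips.
Interior bolts: l_c = 2.5 − 0.8125 = 1.688 in → 1.2 × 1.688 × 0.625 × 65 = 82.27 → r_n = 73.12 kips.
R_n = 1 × 28.95 + 2 × 73.12 = 175.2 kips.
Design strength φR_n = 0.75 × 175.2 = 131 kips.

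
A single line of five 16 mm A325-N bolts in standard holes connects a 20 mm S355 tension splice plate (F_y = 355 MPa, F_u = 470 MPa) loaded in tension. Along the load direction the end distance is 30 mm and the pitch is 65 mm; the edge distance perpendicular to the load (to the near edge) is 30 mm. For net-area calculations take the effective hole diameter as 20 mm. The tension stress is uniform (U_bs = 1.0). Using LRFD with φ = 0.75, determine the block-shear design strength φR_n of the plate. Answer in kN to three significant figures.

Shear plane L_v = 30 + 4·65 = 290 mm; A_gv = 290 × 20 = 5800 mm².
A_nv = (290 − 4.5·20) × 20 = 4000 mm².
A_nt = (30 − 0.5·20) × 20 = 400 mm².
0.6 F_u A_nv = 1128 kN; 0.6 F_y A_gv = 1235 kN → shear rupture governs the shear term.
R_n = 1128 + 1.0 × 470 × 400 / 1000 = 1316 kN.
Design strength φR_n = 0.75 × 1316 = 987 kN.

987 kN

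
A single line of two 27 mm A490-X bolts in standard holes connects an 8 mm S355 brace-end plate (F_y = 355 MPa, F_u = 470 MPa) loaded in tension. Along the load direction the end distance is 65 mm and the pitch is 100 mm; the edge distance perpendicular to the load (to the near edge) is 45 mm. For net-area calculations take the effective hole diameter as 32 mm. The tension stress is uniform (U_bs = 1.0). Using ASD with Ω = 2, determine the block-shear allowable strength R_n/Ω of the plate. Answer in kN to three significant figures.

186 kN

Shear plane L_v = 65 + 1·100 = 165 mm; A_gv = 165 × 8 = 1320 mm².
A_nv = (165 − 1.5·32) × 8 = 936 mm².
A_nt = (45 − 0.5·32) × 8 = 232 mm².
0.6 F_u A_nv = 264 kN; 0.6 F_y A_gv = 281.2 kN → shear rupture governs the shear term.
R_n = 264 + 1.0 × 470 × 232 / 1000 = 373 kN.
Allowable strength R_n/Ω = 373 / 2 = 186 kN.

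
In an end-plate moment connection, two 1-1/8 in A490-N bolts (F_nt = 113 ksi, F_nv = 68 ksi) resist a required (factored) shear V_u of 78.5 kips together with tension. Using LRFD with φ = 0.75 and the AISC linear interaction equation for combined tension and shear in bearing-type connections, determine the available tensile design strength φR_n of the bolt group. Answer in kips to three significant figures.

A_b = π·1.125²/4 = 0.994 in²; f_rv = 78.5 / (2 × 0.994) = 39.49 ksi.
F'_nt = 1.3 F_nt − (F_nt / φF_nv) f_rv = 1.3·113 − (113/(0.75·68))·39.49 = 59.41 ksi, capped at F_nt → F'_nt = 59.41 ksi.
R_n = F'_nt · A_b · n = 59.41 × 0.994 × 2 = 118.1 kips.
Design strength φR_n = 0.75 × 118.1 = 88.6 kips.

88.6 kips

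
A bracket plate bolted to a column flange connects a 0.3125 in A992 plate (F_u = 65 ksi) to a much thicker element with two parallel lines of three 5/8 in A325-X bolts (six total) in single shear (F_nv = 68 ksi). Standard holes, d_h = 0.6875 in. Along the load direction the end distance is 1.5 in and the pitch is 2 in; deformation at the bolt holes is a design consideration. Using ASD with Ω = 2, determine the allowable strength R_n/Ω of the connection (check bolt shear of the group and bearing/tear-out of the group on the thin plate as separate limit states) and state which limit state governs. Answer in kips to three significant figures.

62.6 kips (bolt shear governs)

Bolt shear: A_b = π·0.625²/4 = 0.3068 in²; R_n = 68 × 0.3068 × 6 × 1 = 125.2 kips → 125.2 / 2 = 62.6 kips.
Bearing (1.2 l_c t F_u ≤ 2.4 d t F_u): upper limit = 2.4·0.625·0.3125·65 = 30.47 kips.
  Edge l_c = 1.5 − 0.6875/2 = 1.156 → r_n = 28.18 kips; interior l_c = 2 − 0.6875 = 1.312 → r_n = 30.47 kips.
  R_n,bearing = 2·28.18 + 4·30.47 = 178.2 kips → 178.2 / 2 = 89.1 kips.
Bolt shear governs: 62.6 kips.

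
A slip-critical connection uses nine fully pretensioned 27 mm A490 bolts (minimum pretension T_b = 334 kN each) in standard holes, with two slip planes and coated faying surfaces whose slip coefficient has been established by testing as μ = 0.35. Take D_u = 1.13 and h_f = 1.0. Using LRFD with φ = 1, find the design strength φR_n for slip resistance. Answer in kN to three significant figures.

2380 kN

R_n = μ · D_u · h_f · T_b · n_s · n_b = 0.35 × 1.13 × 1.0 × 334 × 2 × 9 = 2378 kN.
Design strength φR_n = 1 × 2378 = 2380 kN.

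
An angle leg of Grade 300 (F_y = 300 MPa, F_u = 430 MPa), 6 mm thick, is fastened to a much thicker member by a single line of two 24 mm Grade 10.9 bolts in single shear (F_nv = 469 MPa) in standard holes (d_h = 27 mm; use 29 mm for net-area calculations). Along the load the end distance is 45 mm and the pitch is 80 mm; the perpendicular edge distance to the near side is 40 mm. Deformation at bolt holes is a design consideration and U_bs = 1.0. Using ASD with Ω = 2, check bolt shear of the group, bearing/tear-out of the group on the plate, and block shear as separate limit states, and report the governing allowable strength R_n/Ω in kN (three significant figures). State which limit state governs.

Bolt shear: A_b = π·24²/4 = 452.4 mm²; R_n = 469 × 452.4 × 2 × 1 / 1000 = 424.3 kN → 424.3 / 2 = 212 kN.
Bearing: edge l_c = 31.5, r_n = 97.52 kN; interior l_c = 53, r_n = 148.6 kN; R_n = 97.52 + 1·148.6 = 246.1 kN → 123 kN.
Block shear: A_gv = 750, A_nv = 489, A_nt = 153 mm²; R_n = min(0.6F_uA_nv, 0.6F_yA_gv) + U_bs·F_u·A_nt = 192 kN → 96 kN.
Block shear governs: 96 kN.

96 kN (block shear governs)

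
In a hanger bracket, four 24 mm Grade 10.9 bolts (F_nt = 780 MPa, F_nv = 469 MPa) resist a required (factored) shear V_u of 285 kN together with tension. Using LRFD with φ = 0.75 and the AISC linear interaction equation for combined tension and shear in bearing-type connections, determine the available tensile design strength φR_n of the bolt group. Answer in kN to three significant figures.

902 kN

A_b = π·24²/4 = 452.4 mm²; f_rv = 285 × 1000 / (4 × 452.4) = 157.5 MPa.
F'_nt = 1.3 F_nt − (F_nt / φF_nv) f_rv = 1.3·780 − (780/(0.75·469))·157.5 = 664.8 MPa, capped at F_nt → F'_nt = 664.8 MPa.
R_n = F'_nt · A_b · n = 664.8 × 452.4 × 4 / 1000 = 1203 kN.
Design strength φR_n = 0.75 × 1203 = 902 kN.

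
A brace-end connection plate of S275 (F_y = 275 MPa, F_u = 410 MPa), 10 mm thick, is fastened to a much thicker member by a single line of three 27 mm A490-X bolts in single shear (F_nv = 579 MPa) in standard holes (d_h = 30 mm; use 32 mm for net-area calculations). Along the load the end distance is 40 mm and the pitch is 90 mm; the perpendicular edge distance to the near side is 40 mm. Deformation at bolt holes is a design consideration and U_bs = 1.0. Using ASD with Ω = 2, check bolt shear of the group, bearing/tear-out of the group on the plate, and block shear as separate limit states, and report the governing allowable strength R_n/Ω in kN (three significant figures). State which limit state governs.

221 kN (block shear governs)

Bolt shear: A_b = π·27²/4 = 572.6 mm²; R_n = 579 × 572.6 × 3 × 1 / 1000 = 994.5 kN → 994.5 / 2 = 497 kN.
Bearing: edge l_c = 25, r_n = 123 kN; interior l_c = 60, r_n = 265.7 kN; R_n = 123 + 2·265.7 = 654.4 kN → 327 kN.
Block shear: A_gv = 2200, A_nv = 1400, A_nt = 240 mm²; R_n = min(0.6F_uA_nv, 0.6F_yA_gv) + U_bs·F_u·A_nt = 442.8 kN → 221 kN.
Block shear governs: 221 kN.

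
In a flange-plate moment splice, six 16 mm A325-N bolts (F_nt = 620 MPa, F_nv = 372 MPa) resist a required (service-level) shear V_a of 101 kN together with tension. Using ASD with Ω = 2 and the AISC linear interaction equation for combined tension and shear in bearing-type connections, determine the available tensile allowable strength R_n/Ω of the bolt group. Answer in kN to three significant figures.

A_b = π·16²/4 = 201.1 mm²; f_rv = 101 × 1000 / (6 × 201.1) = 83.72 MPa.
F'_nt = 1.3 F_nt − (Ω F_nt / F_nv) f_rv = 1.3·620 − (2·620/372)·83.72 = 526.9 MPa, capped at F_nt → F'_nt = 526.9 MPa.
R_n = F'_nt · A_b · n = 526.9 × 201.1 × 6 / 1000 = 635.7 kN.
Allowable strength R_n/Ω = 635.7 / 2 = 318 kN.

318 kN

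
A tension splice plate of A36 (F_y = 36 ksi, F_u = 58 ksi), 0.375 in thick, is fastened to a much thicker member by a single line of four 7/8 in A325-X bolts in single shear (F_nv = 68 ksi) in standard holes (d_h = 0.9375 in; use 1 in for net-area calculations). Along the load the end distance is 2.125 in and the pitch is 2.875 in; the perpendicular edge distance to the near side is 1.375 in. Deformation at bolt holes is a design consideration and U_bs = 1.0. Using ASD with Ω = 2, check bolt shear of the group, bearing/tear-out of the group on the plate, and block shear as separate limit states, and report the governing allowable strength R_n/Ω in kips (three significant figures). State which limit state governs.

53.1 kips (block shear governs)

Bolt shear: A_b = π·0.875²/4 = 0.6013 in²; R_n = 68 × 0.6013 × 4 × 1 = 163.6 kips → 163.6 / 2 = 81.8 kips.
Bearing: edge l_c = 1.656, r_n = 43.23 kips; interior l_c = 1.938, r_n = 45.68 kips; R_n = 43.23 + 3·45.68 = 180.3 kips → 90.1 kips.
Block shear: A_gv = 4.031, A_nv = 2.719, A_nt = 0.3281 in²; R_n = min(0.6F_uA_nv, 0.6F_yA_gv) + U_bs·F_u·A_nt = 106.1 kips → 53.1 kips.
Block shear governs: 53.1 kips.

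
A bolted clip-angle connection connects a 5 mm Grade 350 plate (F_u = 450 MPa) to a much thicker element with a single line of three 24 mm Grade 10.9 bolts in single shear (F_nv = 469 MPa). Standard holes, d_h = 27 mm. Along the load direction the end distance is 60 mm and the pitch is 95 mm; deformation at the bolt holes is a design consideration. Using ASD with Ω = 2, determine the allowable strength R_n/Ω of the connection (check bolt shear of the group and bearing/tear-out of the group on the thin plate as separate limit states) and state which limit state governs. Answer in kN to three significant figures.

192 kN (bearing governs)

Bolt shear: A_b = π·24²/4 = 452.4 mm²; R_n = 469 × 452.4 × 3 × 1 / 1000 = 636.5 kN → 636.5 / 2 = 318 kN.
Bearing (1.2 l_c t F_u ≤ 2.4 d t F_u): upper limit = 2.4·24·5·450 / 1000 = 129.6 kN.
  Edge l_c = 60 − 27/2 = 46.5 → r_n = 125.5 kN; interior l_c = 95 − 27 = 68 → r_n = 129.6 kN.
  R_n,bearing = 1·125.5 + 2·129.6 = 384.8 kN → 384.8 / 2 = 192 kN.
Bearing governs: 192 kN.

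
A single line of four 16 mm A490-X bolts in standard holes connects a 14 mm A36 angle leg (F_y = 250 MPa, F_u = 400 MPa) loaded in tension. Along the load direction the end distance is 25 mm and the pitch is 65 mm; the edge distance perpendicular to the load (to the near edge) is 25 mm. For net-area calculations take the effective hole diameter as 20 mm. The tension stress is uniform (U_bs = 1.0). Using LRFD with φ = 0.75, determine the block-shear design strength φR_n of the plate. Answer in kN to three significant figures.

410 kN

Shear plane L_v = 25 + 3·65 = 220 mm; A_gv = 220 × 14 = 3080 mm².
A_nv = (220 − 3.5·20) × 14 = 2100 mm².
A_nt = (25 − 0.5·20) × 14 = 210 mm².
0.6 F_u A_nv = 504 kN; 0.6 F_y A_gv = 462 kN → shear yielding governs the shear term.
R_n = 462 + 1.0 × 400 × 210 / 1000 = 546 kN.
Design strength φR_n = 0.75 × 546 = 410 kN.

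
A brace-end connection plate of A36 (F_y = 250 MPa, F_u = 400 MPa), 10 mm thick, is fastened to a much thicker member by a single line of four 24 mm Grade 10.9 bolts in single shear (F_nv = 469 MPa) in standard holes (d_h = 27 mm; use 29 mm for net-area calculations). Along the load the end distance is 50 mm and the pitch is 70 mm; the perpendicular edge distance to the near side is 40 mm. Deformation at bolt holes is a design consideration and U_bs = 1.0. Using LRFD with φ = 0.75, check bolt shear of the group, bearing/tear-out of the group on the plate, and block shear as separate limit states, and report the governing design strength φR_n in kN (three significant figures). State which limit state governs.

Bolt shear: A_b = π·24²/4 = 452.4 mm²; R_n = 469 × 452.4 × 4 × 1 / 1000 = 848.7 kN → 0.75 × 848.7 = 637 kN.
Bearing: edge l_c = 36.5, r_n = 175.2 kN; interior l_c = 43, r_n = 206.4 kN; R_n = 175.2 + 3·206.4 = 794.4 kN → 596 kN.
Block shear: A_gv = 2600, A_nv = 1585, A_nt = 255 mm²; R_n = min(0.6F_uA_nv, 0.6F_yA_gv) + U_bs·F_u·A_nt = 482.4 kN → 362 kN.
Block shear governs: 362 kN.

362 kN (block shear governs)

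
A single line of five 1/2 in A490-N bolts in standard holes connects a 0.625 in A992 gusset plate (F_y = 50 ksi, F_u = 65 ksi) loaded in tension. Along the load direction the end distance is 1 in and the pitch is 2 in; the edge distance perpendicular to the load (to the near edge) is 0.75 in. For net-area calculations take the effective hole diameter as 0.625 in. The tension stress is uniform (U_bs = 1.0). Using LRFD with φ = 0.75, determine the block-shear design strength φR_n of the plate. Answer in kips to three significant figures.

126 kips

Shear plane L_v = 1 + 4·2 = 9 in; A_gv = 9 × 0.625 = 5.625 in².
A_nv = (9 − 4.5·0.625) × 0.625 = 3.867 in².
A_nt = (0.75 − 0.5·0.625) × 0.625 = 0.2734 in².
0.6 F_u A_nv = 150.8 kips; 0.6 F_y A_gv = 168.8 kips → shear rupture governs the shear term.
R_n = 150.8 + 1.0 × 65 × 0.2734 = 168.6 kips.
Design strength φR_n = 0.75 × 168.6 = 126 kips.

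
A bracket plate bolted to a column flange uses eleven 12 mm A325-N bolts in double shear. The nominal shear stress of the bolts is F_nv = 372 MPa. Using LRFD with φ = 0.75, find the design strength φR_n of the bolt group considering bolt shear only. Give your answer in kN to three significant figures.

A_b = π × 12² / 4 = 113.1 mm².
R_n = F_nv · A_b · n · n_s = 372 × 113.1 × 11 × 2 / 1000 = 925.6 kN.
Design strength φR_n = 0.75 × 925.6 = 694 kN.

694 kN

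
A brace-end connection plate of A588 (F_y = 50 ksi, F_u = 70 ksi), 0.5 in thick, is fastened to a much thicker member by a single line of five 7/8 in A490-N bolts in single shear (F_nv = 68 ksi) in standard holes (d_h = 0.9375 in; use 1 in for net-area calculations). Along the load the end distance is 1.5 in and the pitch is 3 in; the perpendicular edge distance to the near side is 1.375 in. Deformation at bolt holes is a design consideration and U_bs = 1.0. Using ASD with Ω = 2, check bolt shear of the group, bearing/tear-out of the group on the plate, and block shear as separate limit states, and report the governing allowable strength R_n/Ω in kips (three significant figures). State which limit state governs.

102 kips (bolt shear governs)

Bolt shear: A_b = π·0.875²/4 = 0.6013 in²; R_n = 68 × 0.6013 × 5 × 1 = 204.4 kips → 204.4 / 2 = 102 kips.
Bearing: edge l_c = 1.031, r_n = 43.31 kips; interior l_c = 2.062, r_n = 73.5 kips; R_n = 43.31 + 4·73.5 = 337.3 kips → 169 kips.
Block shear: A_gv = 6.75, A_nv = 4.5, A_nt = 0.4375 in²; R_n = min(0.6F_uA_nv, 0.6F_yA_gv) + U_bs·F_u·A_nt = 219.6 kips → 110 kips.
Bolt shear governs: 102 kips.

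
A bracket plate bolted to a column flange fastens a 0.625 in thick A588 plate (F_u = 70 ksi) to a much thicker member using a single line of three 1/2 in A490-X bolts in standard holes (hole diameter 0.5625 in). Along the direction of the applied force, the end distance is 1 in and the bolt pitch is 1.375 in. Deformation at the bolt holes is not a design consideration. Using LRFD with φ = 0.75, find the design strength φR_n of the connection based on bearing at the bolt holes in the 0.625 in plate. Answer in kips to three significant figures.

115 kips

Per bolt r_n = 1.5 l_c t F_u ≤ 3.0 d t F_u; upper limit = 3.0 × 0.5 × 0.625 × 70 = 65.62 kips.
Edge bolt: l_c = 1 − 0.5625/2 = 0.7188 in → 1.5 × 0.7188 × 0.625 × 70 = 47.17 → r_n = 47.17 kips.
Interior bolts: l_c = 1.375 − 0.5625 = 0.8125 in → 1.5 × 0.8125 × 0.625 × 70 = 53.32 → r_n = 53.32 kips.
R_n = 1 × 47.17 + 2 × 53.32 = 153.8 kips.
Design strength φR_n = 0.75 × 153.8 = 115 kips.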